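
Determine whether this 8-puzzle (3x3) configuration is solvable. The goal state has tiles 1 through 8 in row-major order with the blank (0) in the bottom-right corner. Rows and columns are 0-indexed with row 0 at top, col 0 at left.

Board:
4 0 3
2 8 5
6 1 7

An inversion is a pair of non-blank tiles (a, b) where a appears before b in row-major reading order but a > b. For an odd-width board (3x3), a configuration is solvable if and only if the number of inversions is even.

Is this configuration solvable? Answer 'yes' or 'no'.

Answer: yes

Derivation:
Inversions (pairs i<j in row-major order where tile[i] > tile[j] > 0): 12
12 is even, so the puzzle is solvable.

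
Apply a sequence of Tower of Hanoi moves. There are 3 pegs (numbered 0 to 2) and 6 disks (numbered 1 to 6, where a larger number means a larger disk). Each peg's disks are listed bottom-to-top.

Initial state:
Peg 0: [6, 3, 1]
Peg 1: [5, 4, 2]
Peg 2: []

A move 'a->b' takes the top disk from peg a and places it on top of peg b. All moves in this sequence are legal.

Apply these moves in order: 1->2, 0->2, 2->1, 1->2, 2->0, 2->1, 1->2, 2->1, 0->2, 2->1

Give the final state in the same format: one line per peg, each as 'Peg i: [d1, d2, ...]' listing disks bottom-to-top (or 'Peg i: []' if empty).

Answer: Peg 0: [6, 3]
Peg 1: [5, 4, 2, 1]
Peg 2: []

Derivation:
After move 1 (1->2):
Peg 0: [6, 3, 1]
Peg 1: [5, 4]
Peg 2: [2]

After move 2 (0->2):
Peg 0: [6, 3]
Peg 1: [5, 4]
Peg 2: [2, 1]

After move 3 (2->1):
Peg 0: [6, 3]
Peg 1: [5, 4, 1]
Peg 2: [2]

After move 4 (1->2):
Peg 0: [6, 3]
Peg 1: [5, 4]
Peg 2: [2, 1]

After move 5 (2->0):
Peg 0: [6, 3, 1]
Peg 1: [5, 4]
Peg 2: [2]

After move 6 (2->1):
Peg 0: [6, 3, 1]
Peg 1: [5, 4, 2]
Peg 2: []

After move 7 (1->2):
Peg 0: [6, 3, 1]
Peg 1: [5, 4]
Peg 2: [2]

After move 8 (2->1):
Peg 0: [6, 3, 1]
Peg 1: [5, 4, 2]
Peg 2: []

After move 9 (0->2):
Peg 0: [6, 3]
Peg 1: [5, 4, 2]
Peg 2: [1]

After move 10 (2->1):
Peg 0: [6, 3]
Peg 1: [5, 4, 2, 1]
Peg 2: []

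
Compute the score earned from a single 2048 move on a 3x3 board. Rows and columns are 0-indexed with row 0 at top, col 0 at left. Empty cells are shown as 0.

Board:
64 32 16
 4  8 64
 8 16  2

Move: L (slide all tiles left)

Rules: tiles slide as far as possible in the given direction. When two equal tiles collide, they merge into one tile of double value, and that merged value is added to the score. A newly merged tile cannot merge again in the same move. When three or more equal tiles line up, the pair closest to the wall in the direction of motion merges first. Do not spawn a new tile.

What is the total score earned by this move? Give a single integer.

Answer: 0

Derivation:
Slide left:
row 0: [64, 32, 16] -> [64, 32, 16]  score +0 (running 0)
row 1: [4, 8, 64] -> [4, 8, 64]  score +0 (running 0)
row 2: [8, 16, 2] -> [8, 16, 2]  score +0 (running 0)
Board after move:
64 32 16
 4  8 64
 8 16  2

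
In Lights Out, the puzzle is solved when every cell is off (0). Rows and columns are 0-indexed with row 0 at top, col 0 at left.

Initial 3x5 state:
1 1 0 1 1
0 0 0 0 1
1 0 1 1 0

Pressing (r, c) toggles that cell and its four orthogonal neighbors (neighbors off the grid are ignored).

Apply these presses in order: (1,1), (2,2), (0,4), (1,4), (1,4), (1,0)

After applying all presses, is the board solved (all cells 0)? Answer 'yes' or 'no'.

After press 1 at (1,1):
1 0 0 1 1
1 1 1 0 1
1 1 1 1 0

After press 2 at (2,2):
1 0 0 1 1
1 1 0 0 1
1 0 0 0 0

After press 3 at (0,4):
1 0 0 0 0
1 1 0 0 0
1 0 0 0 0

After press 4 at (1,4):
1 0 0 0 1
1 1 0 1 1
1 0 0 0 1

After press 5 at (1,4):
1 0 0 0 0
1 1 0 0 0
1 0 0 0 0

After press 6 at (1,0):
0 0 0 0 0
0 0 0 0 0
0 0 0 0 0

Lights still on: 0

Answer: yes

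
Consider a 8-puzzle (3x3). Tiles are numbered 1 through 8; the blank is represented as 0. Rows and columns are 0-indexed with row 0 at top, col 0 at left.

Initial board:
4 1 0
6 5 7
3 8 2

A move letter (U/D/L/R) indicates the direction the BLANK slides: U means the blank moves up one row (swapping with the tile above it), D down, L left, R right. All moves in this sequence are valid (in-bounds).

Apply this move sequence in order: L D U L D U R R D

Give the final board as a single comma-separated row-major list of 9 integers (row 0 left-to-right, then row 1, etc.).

Answer: 4, 1, 7, 6, 5, 0, 3, 8, 2

Derivation:
After move 1 (L):
4 0 1
6 5 7
3 8 2

After move 2 (D):
4 5 1
6 0 7
3 8 2

After move 3 (U):
4 0 1
6 5 7
3 8 2

After move 4 (L):
0 4 1
6 5 7
3 8 2

After move 5 (D):
6 4 1
0 5 7
3 8 2

After move 6 (U):
0 4 1
6 5 7
3 8 2

After move 7 (R):
4 0 1
6 5 7
3 8 2

After move 8 (R):
4 1 0
6 5 7
3 8 2

After move 9 (D):
4 1 7
6 5 0
3 8 2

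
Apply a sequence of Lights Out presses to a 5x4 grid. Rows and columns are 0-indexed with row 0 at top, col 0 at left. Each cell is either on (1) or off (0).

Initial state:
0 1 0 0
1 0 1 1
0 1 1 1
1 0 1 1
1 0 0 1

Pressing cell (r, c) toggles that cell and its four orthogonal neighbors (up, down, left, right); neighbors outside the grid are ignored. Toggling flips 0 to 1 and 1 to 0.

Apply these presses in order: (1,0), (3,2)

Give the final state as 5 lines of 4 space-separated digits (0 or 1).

Answer: 1 1 0 0
0 1 1 1
1 1 0 1
1 1 0 0
1 0 1 1

Derivation:
After press 1 at (1,0):
1 1 0 0
0 1 1 1
1 1 1 1
1 0 1 1
1 0 0 1

After press 2 at (3,2):
1 1 0 0
0 1 1 1
1 1 0 1
1 1 0 0
1 0 1 1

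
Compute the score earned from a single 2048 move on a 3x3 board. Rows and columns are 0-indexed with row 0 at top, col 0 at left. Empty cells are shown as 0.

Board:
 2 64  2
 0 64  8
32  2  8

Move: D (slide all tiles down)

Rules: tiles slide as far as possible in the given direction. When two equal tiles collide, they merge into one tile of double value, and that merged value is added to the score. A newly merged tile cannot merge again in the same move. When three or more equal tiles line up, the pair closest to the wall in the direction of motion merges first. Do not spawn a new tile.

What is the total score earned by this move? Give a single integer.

Slide down:
col 0: [2, 0, 32] -> [0, 2, 32]  score +0 (running 0)
col 1: [64, 64, 2] -> [0, 128, 2]  score +128 (running 128)
col 2: [2, 8, 8] -> [0, 2, 16]  score +16 (running 144)
Board after move:
  0   0   0
  2 128   2
 32   2  16

Answer: 144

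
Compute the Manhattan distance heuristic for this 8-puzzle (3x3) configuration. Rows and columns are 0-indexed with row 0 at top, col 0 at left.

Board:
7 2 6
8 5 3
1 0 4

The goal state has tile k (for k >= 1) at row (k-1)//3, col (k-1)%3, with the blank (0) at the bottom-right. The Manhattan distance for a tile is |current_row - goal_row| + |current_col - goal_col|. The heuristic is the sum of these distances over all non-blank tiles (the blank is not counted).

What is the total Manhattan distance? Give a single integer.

Tile 7: (0,0)->(2,0) = 2
Tile 2: (0,1)->(0,1) = 0
Tile 6: (0,2)->(1,2) = 1
Tile 8: (1,0)->(2,1) = 2
Tile 5: (1,1)->(1,1) = 0
Tile 3: (1,2)->(0,2) = 1
Tile 1: (2,0)->(0,0) = 2
Tile 4: (2,2)->(1,0) = 3
Sum: 2 + 0 + 1 + 2 + 0 + 1 + 2 + 3 = 11

Answer: 11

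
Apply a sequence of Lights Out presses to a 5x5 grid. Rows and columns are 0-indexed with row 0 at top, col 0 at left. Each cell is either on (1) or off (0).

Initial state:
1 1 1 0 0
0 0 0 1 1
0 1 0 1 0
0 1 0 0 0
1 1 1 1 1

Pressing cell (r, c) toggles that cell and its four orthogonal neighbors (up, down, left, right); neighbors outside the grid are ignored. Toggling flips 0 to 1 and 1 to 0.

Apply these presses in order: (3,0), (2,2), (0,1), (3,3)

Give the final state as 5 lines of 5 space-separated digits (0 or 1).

After press 1 at (3,0):
1 1 1 0 0
0 0 0 1 1
1 1 0 1 0
1 0 0 0 0
0 1 1 1 1

After press 2 at (2,2):
1 1 1 0 0
0 0 1 1 1
1 0 1 0 0
1 0 1 0 0
0 1 1 1 1

After press 3 at (0,1):
0 0 0 0 0
0 1 1 1 1
1 0 1 0 0
1 0 1 0 0
0 1 1 1 1

After press 4 at (3,3):
0 0 0 0 0
0 1 1 1 1
1 0 1 1 0
1 0 0 1 1
0 1 1 0 1

Answer: 0 0 0 0 0
0 1 1 1 1
1 0 1 1 0
1 0 0 1 1
0 1 1 0 1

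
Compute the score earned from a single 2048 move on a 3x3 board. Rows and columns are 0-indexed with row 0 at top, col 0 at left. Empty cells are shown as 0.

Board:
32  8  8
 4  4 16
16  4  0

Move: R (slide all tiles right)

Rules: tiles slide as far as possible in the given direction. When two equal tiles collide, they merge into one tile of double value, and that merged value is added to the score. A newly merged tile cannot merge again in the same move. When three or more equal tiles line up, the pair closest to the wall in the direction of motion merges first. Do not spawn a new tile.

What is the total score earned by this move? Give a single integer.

Answer: 24

Derivation:
Slide right:
row 0: [32, 8, 8] -> [0, 32, 16]  score +16 (running 16)
row 1: [4, 4, 16] -> [0, 8, 16]  score +8 (running 24)
row 2: [16, 4, 0] -> [0, 16, 4]  score +0 (running 24)
Board after move:
 0 32 16
 0  8 16
 0 16  4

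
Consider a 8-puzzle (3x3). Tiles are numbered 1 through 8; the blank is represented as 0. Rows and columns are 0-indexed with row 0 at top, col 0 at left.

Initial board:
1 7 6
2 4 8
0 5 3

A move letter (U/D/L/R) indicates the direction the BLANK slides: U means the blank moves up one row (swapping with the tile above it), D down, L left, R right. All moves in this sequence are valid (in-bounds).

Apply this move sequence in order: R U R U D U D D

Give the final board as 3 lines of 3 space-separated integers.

Answer: 1 7 6
2 8 3
5 4 0

Derivation:
After move 1 (R):
1 7 6
2 4 8
5 0 3

After move 2 (U):
1 7 6
2 0 8
5 4 3

After move 3 (R):
1 7 6
2 8 0
5 4 3

After move 4 (U):
1 7 0
2 8 6
5 4 3

After move 5 (D):
1 7 6
2 8 0
5 4 3

After move 6 (U):
1 7 0
2 8 6
5 4 3

After move 7 (D):
1 7 6
2 8 0
5 4 3

After move 8 (D):
1 7 6
2 8 3
5 4 0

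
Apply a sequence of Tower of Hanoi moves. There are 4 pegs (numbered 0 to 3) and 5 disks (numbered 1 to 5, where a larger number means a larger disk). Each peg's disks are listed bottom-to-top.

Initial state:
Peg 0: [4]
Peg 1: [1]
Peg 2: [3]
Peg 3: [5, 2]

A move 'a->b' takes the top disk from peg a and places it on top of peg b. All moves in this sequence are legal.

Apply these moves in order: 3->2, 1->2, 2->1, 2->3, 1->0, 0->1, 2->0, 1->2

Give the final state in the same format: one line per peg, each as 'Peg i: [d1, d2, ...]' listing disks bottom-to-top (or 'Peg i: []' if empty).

After move 1 (3->2):
Peg 0: [4]
Peg 1: [1]
Peg 2: [3, 2]
Peg 3: [5]

After move 2 (1->2):
Peg 0: [4]
Peg 1: []
Peg 2: [3, 2, 1]
Peg 3: [5]

After move 3 (2->1):
Peg 0: [4]
Peg 1: [1]
Peg 2: [3, 2]
Peg 3: [5]

After move 4 (2->3):
Peg 0: [4]
Peg 1: [1]
Peg 2: [3]
Peg 3: [5, 2]

After move 5 (1->0):
Peg 0: [4, 1]
Peg 1: []
Peg 2: [3]
Peg 3: [5, 2]

After move 6 (0->1):
Peg 0: [4]
Peg 1: [1]
Peg 2: [3]
Peg 3: [5, 2]

After move 7 (2->0):
Peg 0: [4, 3]
Peg 1: [1]
Peg 2: []
Peg 3: [5, 2]

After move 8 (1->2):
Peg 0: [4, 3]
Peg 1: []
Peg 2: [1]
Peg 3: [5, 2]

Answer: Peg 0: [4, 3]
Peg 1: []
Peg 2: [1]
Peg 3: [5, 2]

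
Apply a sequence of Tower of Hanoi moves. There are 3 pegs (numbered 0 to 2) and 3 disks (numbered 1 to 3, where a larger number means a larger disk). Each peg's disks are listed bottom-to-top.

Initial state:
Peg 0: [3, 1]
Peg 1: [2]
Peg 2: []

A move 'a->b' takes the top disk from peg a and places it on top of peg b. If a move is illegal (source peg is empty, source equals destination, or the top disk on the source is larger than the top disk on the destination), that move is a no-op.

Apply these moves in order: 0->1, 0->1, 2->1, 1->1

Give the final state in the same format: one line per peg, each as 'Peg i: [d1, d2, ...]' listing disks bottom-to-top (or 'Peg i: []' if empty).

After move 1 (0->1):
Peg 0: [3]
Peg 1: [2, 1]
Peg 2: []

After move 2 (0->1):
Peg 0: [3]
Peg 1: [2, 1]
Peg 2: []

After move 3 (2->1):
Peg 0: [3]
Peg 1: [2, 1]
Peg 2: []

After move 4 (1->1):
Peg 0: [3]
Peg 1: [2, 1]
Peg 2: []

Answer: Peg 0: [3]
Peg 1: [2, 1]
Peg 2: []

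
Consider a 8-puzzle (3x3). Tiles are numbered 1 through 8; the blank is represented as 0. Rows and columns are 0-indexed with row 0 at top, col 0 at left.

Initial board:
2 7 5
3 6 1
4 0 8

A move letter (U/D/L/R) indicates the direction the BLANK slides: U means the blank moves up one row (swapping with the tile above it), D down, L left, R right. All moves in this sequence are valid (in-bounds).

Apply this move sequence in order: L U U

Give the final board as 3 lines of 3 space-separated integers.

After move 1 (L):
2 7 5
3 6 1
0 4 8

After move 2 (U):
2 7 5
0 6 1
3 4 8

After move 3 (U):
0 7 5
2 6 1
3 4 8

Answer: 0 7 5
2 6 1
3 4 8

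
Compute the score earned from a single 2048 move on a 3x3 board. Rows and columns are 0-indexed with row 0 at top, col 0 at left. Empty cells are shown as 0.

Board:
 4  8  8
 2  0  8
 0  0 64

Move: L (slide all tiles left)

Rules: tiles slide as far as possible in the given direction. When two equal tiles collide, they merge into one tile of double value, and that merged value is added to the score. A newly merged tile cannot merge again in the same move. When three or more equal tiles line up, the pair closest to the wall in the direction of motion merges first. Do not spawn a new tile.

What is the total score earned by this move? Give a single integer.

Slide left:
row 0: [4, 8, 8] -> [4, 16, 0]  score +16 (running 16)
row 1: [2, 0, 8] -> [2, 8, 0]  score +0 (running 16)
row 2: [0, 0, 64] -> [64, 0, 0]  score +0 (running 16)
Board after move:
 4 16  0
 2  8  0
64  0  0

Answer: 16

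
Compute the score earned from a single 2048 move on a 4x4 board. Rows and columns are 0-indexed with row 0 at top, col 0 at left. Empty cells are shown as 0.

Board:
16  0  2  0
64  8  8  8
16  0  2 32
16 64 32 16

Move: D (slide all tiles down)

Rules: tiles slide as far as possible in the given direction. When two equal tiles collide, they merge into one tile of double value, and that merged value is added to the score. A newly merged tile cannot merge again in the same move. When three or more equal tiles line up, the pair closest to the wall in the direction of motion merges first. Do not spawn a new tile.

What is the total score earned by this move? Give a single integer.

Slide down:
col 0: [16, 64, 16, 16] -> [0, 16, 64, 32]  score +32 (running 32)
col 1: [0, 8, 0, 64] -> [0, 0, 8, 64]  score +0 (running 32)
col 2: [2, 8, 2, 32] -> [2, 8, 2, 32]  score +0 (running 32)
col 3: [0, 8, 32, 16] -> [0, 8, 32, 16]  score +0 (running 32)
Board after move:
 0  0  2  0
16  0  8  8
64  8  2 32
32 64 32 16

Answer: 32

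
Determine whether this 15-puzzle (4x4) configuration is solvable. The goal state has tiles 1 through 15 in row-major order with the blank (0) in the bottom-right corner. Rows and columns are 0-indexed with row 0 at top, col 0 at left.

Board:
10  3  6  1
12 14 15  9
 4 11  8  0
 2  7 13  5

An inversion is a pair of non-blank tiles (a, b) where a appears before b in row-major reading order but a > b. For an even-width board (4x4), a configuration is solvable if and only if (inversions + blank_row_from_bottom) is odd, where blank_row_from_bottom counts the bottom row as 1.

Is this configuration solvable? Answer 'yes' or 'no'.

Answer: yes

Derivation:
Inversions: 53
Blank is in row 2 (0-indexed from top), which is row 2 counting from the bottom (bottom = 1).
53 + 2 = 55, which is odd, so the puzzle is solvable.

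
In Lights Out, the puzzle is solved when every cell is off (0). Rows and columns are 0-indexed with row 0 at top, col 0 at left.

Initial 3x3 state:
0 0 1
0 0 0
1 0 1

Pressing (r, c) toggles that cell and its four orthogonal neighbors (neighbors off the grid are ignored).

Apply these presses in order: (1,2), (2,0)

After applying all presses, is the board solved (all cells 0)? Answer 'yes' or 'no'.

After press 1 at (1,2):
0 0 0
0 1 1
1 0 0

After press 2 at (2,0):
0 0 0
1 1 1
0 1 0

Lights still on: 4

Answer: no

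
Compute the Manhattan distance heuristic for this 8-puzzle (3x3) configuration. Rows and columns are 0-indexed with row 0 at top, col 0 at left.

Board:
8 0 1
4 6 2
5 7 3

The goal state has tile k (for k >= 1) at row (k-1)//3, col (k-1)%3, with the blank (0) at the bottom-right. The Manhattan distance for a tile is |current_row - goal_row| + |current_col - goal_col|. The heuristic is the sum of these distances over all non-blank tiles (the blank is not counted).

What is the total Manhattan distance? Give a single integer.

Tile 8: at (0,0), goal (2,1), distance |0-2|+|0-1| = 3
Tile 1: at (0,2), goal (0,0), distance |0-0|+|2-0| = 2
Tile 4: at (1,0), goal (1,0), distance |1-1|+|0-0| = 0
Tile 6: at (1,1), goal (1,2), distance |1-1|+|1-2| = 1
Tile 2: at (1,2), goal (0,1), distance |1-0|+|2-1| = 2
Tile 5: at (2,0), goal (1,1), distance |2-1|+|0-1| = 2
Tile 7: at (2,1), goal (2,0), distance |2-2|+|1-0| = 1
Tile 3: at (2,2), goal (0,2), distance |2-0|+|2-2| = 2
Sum: 3 + 2 + 0 + 1 + 2 + 2 + 1 + 2 = 13

Answer: 13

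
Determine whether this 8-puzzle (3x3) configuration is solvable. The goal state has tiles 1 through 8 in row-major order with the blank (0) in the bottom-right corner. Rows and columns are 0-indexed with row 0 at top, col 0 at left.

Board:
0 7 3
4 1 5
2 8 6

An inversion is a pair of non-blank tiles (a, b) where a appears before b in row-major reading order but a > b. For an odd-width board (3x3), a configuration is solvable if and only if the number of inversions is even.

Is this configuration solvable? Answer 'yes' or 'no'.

Inversions (pairs i<j in row-major order where tile[i] > tile[j] > 0): 12
12 is even, so the puzzle is solvable.

Answer: yes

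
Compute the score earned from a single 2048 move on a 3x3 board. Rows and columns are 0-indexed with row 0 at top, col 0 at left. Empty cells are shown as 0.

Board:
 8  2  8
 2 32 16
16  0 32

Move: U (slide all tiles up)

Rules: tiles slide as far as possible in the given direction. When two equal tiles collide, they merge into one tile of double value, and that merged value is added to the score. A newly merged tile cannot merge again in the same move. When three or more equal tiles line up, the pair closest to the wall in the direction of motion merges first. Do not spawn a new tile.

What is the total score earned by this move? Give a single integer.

Answer: 0

Derivation:
Slide up:
col 0: [8, 2, 16] -> [8, 2, 16]  score +0 (running 0)
col 1: [2, 32, 0] -> [2, 32, 0]  score +0 (running 0)
col 2: [8, 16, 32] -> [8, 16, 32]  score +0 (running 0)
Board after move:
 8  2  8
 2 32 16
16  0 32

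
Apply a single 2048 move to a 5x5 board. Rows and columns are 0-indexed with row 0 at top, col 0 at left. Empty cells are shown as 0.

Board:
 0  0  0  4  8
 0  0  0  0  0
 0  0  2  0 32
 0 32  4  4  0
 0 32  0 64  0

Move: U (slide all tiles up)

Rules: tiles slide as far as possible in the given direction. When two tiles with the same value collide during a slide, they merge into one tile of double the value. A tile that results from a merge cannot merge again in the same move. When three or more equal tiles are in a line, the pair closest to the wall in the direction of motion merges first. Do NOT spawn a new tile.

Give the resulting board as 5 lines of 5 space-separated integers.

Slide up:
col 0: [0, 0, 0, 0, 0] -> [0, 0, 0, 0, 0]
col 1: [0, 0, 0, 32, 32] -> [64, 0, 0, 0, 0]
col 2: [0, 0, 2, 4, 0] -> [2, 4, 0, 0, 0]
col 3: [4, 0, 0, 4, 64] -> [8, 64, 0, 0, 0]
col 4: [8, 0, 32, 0, 0] -> [8, 32, 0, 0, 0]

Answer:  0 64  2  8  8
 0  0  4 64 32
 0  0  0  0  0
 0  0  0  0  0
 0  0  0  0  0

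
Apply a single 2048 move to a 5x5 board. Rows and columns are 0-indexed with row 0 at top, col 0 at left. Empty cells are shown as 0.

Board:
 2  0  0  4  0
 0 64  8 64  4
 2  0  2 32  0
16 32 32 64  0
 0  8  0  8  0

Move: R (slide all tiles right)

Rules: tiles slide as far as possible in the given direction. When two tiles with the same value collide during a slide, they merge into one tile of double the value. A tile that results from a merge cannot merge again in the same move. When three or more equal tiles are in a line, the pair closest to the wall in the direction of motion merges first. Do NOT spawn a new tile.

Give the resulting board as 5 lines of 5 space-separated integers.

Slide right:
row 0: [2, 0, 0, 4, 0] -> [0, 0, 0, 2, 4]
row 1: [0, 64, 8, 64, 4] -> [0, 64, 8, 64, 4]
row 2: [2, 0, 2, 32, 0] -> [0, 0, 0, 4, 32]
row 3: [16, 32, 32, 64, 0] -> [0, 0, 16, 64, 64]
row 4: [0, 8, 0, 8, 0] -> [0, 0, 0, 0, 16]

Answer:  0  0  0  2  4
 0 64  8 64  4
 0  0  0  4 32
 0  0 16 64 64
 0  0  0  0 16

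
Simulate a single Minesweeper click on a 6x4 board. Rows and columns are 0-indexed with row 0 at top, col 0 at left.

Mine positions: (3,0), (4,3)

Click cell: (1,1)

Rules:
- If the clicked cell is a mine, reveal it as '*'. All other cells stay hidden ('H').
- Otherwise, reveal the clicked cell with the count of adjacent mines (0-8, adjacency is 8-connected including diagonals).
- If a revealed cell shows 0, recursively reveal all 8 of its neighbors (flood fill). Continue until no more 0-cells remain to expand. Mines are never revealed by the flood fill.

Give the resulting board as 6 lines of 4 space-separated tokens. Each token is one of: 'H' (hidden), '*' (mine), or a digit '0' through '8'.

0 0 0 0
0 0 0 0
1 1 0 0
H 1 1 1
H H H H
H H H H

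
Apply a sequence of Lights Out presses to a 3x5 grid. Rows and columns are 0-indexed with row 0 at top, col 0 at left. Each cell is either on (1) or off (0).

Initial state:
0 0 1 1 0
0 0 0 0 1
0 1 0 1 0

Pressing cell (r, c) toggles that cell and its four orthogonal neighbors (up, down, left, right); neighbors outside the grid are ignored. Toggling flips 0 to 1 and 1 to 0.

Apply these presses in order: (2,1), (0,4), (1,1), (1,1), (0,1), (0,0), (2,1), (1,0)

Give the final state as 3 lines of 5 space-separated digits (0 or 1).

Answer: 1 0 0 0 1
0 0 0 0 0
1 1 0 1 0

Derivation:
After press 1 at (2,1):
0 0 1 1 0
0 1 0 0 1
1 0 1 1 0

After press 2 at (0,4):
0 0 1 0 1
0 1 0 0 0
1 0 1 1 0

After press 3 at (1,1):
0 1 1 0 1
1 0 1 0 0
1 1 1 1 0

After press 4 at (1,1):
0 0 1 0 1
0 1 0 0 0
1 0 1 1 0

After press 5 at (0,1):
1 1 0 0 1
0 0 0 0 0
1 0 1 1 0

After press 6 at (0,0):
0 0 0 0 1
1 0 0 0 0
1 0 1 1 0

After press 7 at (2,1):
0 0 0 0 1
1 1 0 0 0
0 1 0 1 0

After press 8 at (1,0):
1 0 0 0 1
0 0 0 0 0
1 1 0 1 0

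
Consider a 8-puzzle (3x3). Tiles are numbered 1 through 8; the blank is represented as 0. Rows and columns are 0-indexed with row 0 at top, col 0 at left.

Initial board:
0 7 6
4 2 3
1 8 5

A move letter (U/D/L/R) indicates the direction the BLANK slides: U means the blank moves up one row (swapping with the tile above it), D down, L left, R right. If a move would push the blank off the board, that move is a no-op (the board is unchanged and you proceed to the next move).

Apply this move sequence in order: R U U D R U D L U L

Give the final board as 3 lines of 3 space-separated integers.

Answer: 0 7 6
4 2 3
1 8 5

Derivation:
After move 1 (R):
7 0 6
4 2 3
1 8 5

After move 2 (U):
7 0 6
4 2 3
1 8 5

After move 3 (U):
7 0 6
4 2 3
1 8 5

After move 4 (D):
7 2 6
4 0 3
1 8 5

After move 5 (R):
7 2 6
4 3 0
1 8 5

After move 6 (U):
7 2 0
4 3 6
1 8 5

After move 7 (D):
7 2 6
4 3 0
1 8 5

After move 8 (L):
7 2 6
4 0 3
1 8 5

After move 9 (U):
7 0 6
4 2 3
1 8 5

After move 10 (L):
0 7 6
4 2 3
1 8 5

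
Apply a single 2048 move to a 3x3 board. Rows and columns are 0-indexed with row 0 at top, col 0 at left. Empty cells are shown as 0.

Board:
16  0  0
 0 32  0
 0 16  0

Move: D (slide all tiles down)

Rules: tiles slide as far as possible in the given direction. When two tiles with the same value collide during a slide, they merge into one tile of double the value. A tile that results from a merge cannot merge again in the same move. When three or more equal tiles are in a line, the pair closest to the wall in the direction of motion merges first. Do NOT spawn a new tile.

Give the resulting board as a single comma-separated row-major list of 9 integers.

Answer: 0, 0, 0, 0, 32, 0, 16, 16, 0

Derivation:
Slide down:
col 0: [16, 0, 0] -> [0, 0, 16]
col 1: [0, 32, 16] -> [0, 32, 16]
col 2: [0, 0, 0] -> [0, 0, 0]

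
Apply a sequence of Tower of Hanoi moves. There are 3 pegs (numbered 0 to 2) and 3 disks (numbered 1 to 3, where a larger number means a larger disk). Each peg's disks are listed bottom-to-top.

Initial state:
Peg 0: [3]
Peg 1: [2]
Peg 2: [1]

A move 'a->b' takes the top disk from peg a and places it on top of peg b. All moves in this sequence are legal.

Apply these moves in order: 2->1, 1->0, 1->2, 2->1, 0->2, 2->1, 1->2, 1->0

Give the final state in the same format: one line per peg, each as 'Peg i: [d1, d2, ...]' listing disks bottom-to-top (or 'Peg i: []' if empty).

Answer: Peg 0: [3, 2]
Peg 1: []
Peg 2: [1]

Derivation:
After move 1 (2->1):
Peg 0: [3]
Peg 1: [2, 1]
Peg 2: []

After move 2 (1->0):
Peg 0: [3, 1]
Peg 1: [2]
Peg 2: []

After move 3 (1->2):
Peg 0: [3, 1]
Peg 1: []
Peg 2: [2]

After move 4 (2->1):
Peg 0: [3, 1]
Peg 1: [2]
Peg 2: []

After move 5 (0->2):
Peg 0: [3]
Peg 1: [2]
Peg 2: [1]

After move 6 (2->1):
Peg 0: [3]
Peg 1: [2, 1]
Peg 2: []

After move 7 (1->2):
Peg 0: [3]
Peg 1: [2]
Peg 2: [1]

After move 8 (1->0):
Peg 0: [3, 2]
Peg 1: []
Peg 2: [1]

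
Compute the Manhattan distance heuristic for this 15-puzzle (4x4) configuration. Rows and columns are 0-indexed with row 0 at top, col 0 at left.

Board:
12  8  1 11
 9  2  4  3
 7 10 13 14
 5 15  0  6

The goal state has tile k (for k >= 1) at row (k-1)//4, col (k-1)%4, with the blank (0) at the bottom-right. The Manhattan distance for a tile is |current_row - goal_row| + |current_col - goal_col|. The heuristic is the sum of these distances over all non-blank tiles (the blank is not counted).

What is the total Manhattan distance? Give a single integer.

Tile 12: at (0,0), goal (2,3), distance |0-2|+|0-3| = 5
Tile 8: at (0,1), goal (1,3), distance |0-1|+|1-3| = 3
Tile 1: at (0,2), goal (0,0), distance |0-0|+|2-0| = 2
Tile 11: at (0,3), goal (2,2), distance |0-2|+|3-2| = 3
Tile 9: at (1,0), goal (2,0), distance |1-2|+|0-0| = 1
Tile 2: at (1,1), goal (0,1), distance |1-0|+|1-1| = 1
Tile 4: at (1,2), goal (0,3), distance |1-0|+|2-3| = 2
Tile 3: at (1,3), goal (0,2), distance |1-0|+|3-2| = 2
Tile 7: at (2,0), goal (1,2), distance |2-1|+|0-2| = 3
Tile 10: at (2,1), goal (2,1), distance |2-2|+|1-1| = 0
Tile 13: at (2,2), goal (3,0), distance |2-3|+|2-0| = 3
Tile 14: at (2,3), goal (3,1), distance |2-3|+|3-1| = 3
Tile 5: at (3,0), goal (1,0), distance |3-1|+|0-0| = 2
Tile 15: at (3,1), goal (3,2), distance |3-3|+|1-2| = 1
Tile 6: at (3,3), goal (1,1), distance |3-1|+|3-1| = 4
Sum: 5 + 3 + 2 + 3 + 1 + 1 + 2 + 2 + 3 + 0 + 3 + 3 + 2 + 1 + 4 = 35

Answer: 35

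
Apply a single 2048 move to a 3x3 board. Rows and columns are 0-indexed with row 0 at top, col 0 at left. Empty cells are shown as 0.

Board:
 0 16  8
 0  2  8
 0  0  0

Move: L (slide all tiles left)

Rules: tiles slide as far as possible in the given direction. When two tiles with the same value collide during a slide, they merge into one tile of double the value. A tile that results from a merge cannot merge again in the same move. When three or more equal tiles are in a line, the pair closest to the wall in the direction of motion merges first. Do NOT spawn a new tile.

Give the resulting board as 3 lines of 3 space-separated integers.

Answer: 16  8  0
 2  8  0
 0  0  0

Derivation:
Slide left:
row 0: [0, 16, 8] -> [16, 8, 0]
row 1: [0, 2, 8] -> [2, 8, 0]
row 2: [0, 0, 0] -> [0, 0, 0]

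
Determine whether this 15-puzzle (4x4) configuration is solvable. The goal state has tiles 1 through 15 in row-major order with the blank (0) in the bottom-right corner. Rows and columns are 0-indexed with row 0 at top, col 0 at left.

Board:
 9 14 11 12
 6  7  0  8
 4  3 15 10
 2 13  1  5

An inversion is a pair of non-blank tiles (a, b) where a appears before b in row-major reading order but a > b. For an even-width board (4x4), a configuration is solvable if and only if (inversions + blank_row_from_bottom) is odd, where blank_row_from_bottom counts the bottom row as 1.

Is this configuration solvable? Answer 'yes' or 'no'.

Inversions: 69
Blank is in row 1 (0-indexed from top), which is row 3 counting from the bottom (bottom = 1).
69 + 3 = 72, which is even, so the puzzle is not solvable.

Answer: no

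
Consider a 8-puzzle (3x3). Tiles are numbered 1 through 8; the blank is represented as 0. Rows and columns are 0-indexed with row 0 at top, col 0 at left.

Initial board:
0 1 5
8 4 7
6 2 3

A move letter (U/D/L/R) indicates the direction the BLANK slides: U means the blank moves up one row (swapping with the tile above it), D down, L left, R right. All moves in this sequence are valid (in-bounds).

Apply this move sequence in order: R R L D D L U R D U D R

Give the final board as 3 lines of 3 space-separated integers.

After move 1 (R):
1 0 5
8 4 7
6 2 3

After move 2 (R):
1 5 0
8 4 7
6 2 3

After move 3 (L):
1 0 5
8 4 7
6 2 3

After move 4 (D):
1 4 5
8 0 7
6 2 3

After move 5 (D):
1 4 5
8 2 7
6 0 3

After move 6 (L):
1 4 5
8 2 7
0 6 3

After move 7 (U):
1 4 5
0 2 7
8 6 3

After move 8 (R):
1 4 5
2 0 7
8 6 3

After move 9 (D):
1 4 5
2 6 7
8 0 3

After move 10 (U):
1 4 5
2 0 7
8 6 3

After move 11 (D):
1 4 5
2 6 7
8 0 3

After move 12 (R):
1 4 5
2 6 7
8 3 0

Answer: 1 4 5
2 6 7
8 3 0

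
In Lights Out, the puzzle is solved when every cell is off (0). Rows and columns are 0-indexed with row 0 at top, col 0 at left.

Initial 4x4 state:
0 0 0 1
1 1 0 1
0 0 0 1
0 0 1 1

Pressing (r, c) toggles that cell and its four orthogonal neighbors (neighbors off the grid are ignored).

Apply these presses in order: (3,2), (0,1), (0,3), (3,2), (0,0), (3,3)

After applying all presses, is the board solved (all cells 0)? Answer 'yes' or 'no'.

Answer: yes

Derivation:
After press 1 at (3,2):
0 0 0 1
1 1 0 1
0 0 1 1
0 1 0 0

After press 2 at (0,1):
1 1 1 1
1 0 0 1
0 0 1 1
0 1 0 0

After press 3 at (0,3):
1 1 0 0
1 0 0 0
0 0 1 1
0 1 0 0

After press 4 at (3,2):
1 1 0 0
1 0 0 0
0 0 0 1
0 0 1 1

After press 5 at (0,0):
0 0 0 0
0 0 0 0
0 0 0 1
0 0 1 1

After press 6 at (3,3):
0 0 0 0
0 0 0 0
0 0 0 0
0 0 0 0

Lights still on: 0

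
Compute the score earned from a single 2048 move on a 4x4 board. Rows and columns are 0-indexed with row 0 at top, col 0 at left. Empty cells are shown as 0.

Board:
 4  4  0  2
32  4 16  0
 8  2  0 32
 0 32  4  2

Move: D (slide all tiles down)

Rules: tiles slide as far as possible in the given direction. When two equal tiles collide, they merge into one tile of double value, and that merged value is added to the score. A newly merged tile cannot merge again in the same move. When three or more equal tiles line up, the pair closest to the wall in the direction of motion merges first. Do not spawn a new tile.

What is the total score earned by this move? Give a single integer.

Answer: 8

Derivation:
Slide down:
col 0: [4, 32, 8, 0] -> [0, 4, 32, 8]  score +0 (running 0)
col 1: [4, 4, 2, 32] -> [0, 8, 2, 32]  score +8 (running 8)
col 2: [0, 16, 0, 4] -> [0, 0, 16, 4]  score +0 (running 8)
col 3: [2, 0, 32, 2] -> [0, 2, 32, 2]  score +0 (running 8)
Board after move:
 0  0  0  0
 4  8  0  2
32  2 16 32
 8 32  4  2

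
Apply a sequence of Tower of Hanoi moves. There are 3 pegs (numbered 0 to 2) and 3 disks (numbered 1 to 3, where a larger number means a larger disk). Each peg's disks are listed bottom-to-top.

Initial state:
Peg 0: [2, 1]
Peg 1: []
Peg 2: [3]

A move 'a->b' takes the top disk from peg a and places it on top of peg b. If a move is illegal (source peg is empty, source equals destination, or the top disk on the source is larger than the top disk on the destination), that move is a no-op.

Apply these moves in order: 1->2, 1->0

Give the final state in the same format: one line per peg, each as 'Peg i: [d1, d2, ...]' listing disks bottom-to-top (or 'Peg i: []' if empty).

After move 1 (1->2):
Peg 0: [2, 1]
Peg 1: []
Peg 2: [3]

After move 2 (1->0):
Peg 0: [2, 1]
Peg 1: []
Peg 2: [3]

Answer: Peg 0: [2, 1]
Peg 1: []
Peg 2: [3]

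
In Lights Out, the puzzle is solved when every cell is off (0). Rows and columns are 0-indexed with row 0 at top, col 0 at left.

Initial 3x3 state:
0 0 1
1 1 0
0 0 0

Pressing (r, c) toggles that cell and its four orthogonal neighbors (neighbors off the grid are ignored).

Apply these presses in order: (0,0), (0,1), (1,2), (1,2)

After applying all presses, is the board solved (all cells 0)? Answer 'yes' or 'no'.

After press 1 at (0,0):
1 1 1
0 1 0
0 0 0

After press 2 at (0,1):
0 0 0
0 0 0
0 0 0

After press 3 at (1,2):
0 0 1
0 1 1
0 0 1

After press 4 at (1,2):
0 0 0
0 0 0
0 0 0

Lights still on: 0

Answer: yes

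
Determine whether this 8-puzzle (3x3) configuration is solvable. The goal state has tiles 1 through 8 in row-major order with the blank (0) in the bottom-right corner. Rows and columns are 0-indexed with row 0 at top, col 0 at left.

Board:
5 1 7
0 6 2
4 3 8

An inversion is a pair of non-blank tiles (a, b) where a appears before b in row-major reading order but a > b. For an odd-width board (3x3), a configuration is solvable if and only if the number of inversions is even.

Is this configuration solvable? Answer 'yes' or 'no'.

Answer: yes

Derivation:
Inversions (pairs i<j in row-major order where tile[i] > tile[j] > 0): 12
12 is even, so the puzzle is solvable.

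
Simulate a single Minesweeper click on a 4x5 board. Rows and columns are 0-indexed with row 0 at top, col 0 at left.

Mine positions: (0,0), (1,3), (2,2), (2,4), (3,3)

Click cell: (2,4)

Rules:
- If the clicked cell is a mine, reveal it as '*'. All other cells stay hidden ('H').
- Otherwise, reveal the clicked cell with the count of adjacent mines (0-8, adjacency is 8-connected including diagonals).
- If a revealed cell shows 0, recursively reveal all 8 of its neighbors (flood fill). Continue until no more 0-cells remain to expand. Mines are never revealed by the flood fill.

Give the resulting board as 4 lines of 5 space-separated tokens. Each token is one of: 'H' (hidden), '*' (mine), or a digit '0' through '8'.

H H H H H
H H H H H
H H H H *
H H H H H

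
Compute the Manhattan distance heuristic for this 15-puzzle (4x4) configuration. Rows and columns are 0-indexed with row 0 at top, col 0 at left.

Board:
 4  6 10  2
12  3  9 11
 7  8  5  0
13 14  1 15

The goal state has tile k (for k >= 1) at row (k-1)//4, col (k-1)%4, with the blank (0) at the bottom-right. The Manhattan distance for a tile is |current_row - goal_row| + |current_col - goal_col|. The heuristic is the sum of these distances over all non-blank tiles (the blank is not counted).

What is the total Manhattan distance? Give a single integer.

Answer: 35

Derivation:
Tile 4: at (0,0), goal (0,3), distance |0-0|+|0-3| = 3
Tile 6: at (0,1), goal (1,1), distance |0-1|+|1-1| = 1
Tile 10: at (0,2), goal (2,1), distance |0-2|+|2-1| = 3
Tile 2: at (0,3), goal (0,1), distance |0-0|+|3-1| = 2
Tile 12: at (1,0), goal (2,3), distance |1-2|+|0-3| = 4
Tile 3: at (1,1), goal (0,2), distance |1-0|+|1-2| = 2
Tile 9: at (1,2), goal (2,0), distance |1-2|+|2-0| = 3
Tile 11: at (1,3), goal (2,2), distance |1-2|+|3-2| = 2
Tile 7: at (2,0), goal (1,2), distance |2-1|+|0-2| = 3
Tile 8: at (2,1), goal (1,3), distance |2-1|+|1-3| = 3
Tile 5: at (2,2), goal (1,0), distance |2-1|+|2-0| = 3
Tile 13: at (3,0), goal (3,0), distance |3-3|+|0-0| = 0
Tile 14: at (3,1), goal (3,1), distance |3-3|+|1-1| = 0
Tile 1: at (3,2), goal (0,0), distance |3-0|+|2-0| = 5
Tile 15: at (3,3), goal (3,2), distance |3-3|+|3-2| = 1
Sum: 3 + 1 + 3 + 2 + 4 + 2 + 3 + 2 + 3 + 3 + 3 + 0 + 0 + 5 + 1 = 35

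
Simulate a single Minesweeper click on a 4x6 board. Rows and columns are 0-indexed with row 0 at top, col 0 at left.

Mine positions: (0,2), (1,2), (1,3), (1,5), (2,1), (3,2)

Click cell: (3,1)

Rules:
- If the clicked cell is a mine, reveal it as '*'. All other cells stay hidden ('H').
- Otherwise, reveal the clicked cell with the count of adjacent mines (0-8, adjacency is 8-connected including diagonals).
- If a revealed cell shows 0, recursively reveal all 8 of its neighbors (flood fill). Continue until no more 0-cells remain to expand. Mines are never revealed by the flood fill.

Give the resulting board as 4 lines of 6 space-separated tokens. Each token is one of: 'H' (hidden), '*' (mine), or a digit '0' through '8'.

H H H H H H
H H H H H H
H H H H H H
H 2 H H H H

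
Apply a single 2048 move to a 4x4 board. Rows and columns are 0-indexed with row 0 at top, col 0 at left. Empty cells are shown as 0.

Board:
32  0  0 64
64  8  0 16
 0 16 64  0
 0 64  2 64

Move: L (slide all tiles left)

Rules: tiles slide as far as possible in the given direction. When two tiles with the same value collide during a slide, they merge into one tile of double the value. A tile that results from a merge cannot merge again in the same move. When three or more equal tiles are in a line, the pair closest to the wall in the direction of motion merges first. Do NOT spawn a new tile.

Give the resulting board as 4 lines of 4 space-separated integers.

Answer: 32 64  0  0
64  8 16  0
16 64  0  0
64  2 64  0

Derivation:
Slide left:
row 0: [32, 0, 0, 64] -> [32, 64, 0, 0]
row 1: [64, 8, 0, 16] -> [64, 8, 16, 0]
row 2: [0, 16, 64, 0] -> [16, 64, 0, 0]
row 3: [0, 64, 2, 64] -> [64, 2, 64, 0]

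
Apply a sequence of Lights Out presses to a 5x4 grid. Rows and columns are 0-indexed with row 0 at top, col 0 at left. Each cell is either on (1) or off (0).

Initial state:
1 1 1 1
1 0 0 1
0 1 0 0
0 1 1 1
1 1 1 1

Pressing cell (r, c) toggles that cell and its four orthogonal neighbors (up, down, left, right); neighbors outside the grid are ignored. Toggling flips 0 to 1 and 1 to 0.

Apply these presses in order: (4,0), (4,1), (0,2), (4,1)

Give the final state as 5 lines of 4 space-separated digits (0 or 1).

Answer: 1 0 0 0
1 0 1 1
0 1 0 0
1 1 1 1
0 0 1 1

Derivation:
After press 1 at (4,0):
1 1 1 1
1 0 0 1
0 1 0 0
1 1 1 1
0 0 1 1

After press 2 at (4,1):
1 1 1 1
1 0 0 1
0 1 0 0
1 0 1 1
1 1 0 1

After press 3 at (0,2):
1 0 0 0
1 0 1 1
0 1 0 0
1 0 1 1
1 1 0 1

After press 4 at (4,1):
1 0 0 0
1 0 1 1
0 1 0 0
1 1 1 1
0 0 1 1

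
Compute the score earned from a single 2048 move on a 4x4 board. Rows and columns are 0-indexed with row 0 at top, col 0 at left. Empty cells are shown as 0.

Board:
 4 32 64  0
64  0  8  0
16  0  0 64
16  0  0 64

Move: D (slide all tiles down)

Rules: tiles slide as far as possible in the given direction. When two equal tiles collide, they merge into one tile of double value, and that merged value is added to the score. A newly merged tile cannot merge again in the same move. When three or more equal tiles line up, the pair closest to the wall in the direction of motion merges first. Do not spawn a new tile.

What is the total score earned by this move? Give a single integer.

Answer: 160

Derivation:
Slide down:
col 0: [4, 64, 16, 16] -> [0, 4, 64, 32]  score +32 (running 32)
col 1: [32, 0, 0, 0] -> [0, 0, 0, 32]  score +0 (running 32)
col 2: [64, 8, 0, 0] -> [0, 0, 64, 8]  score +0 (running 32)
col 3: [0, 0, 64, 64] -> [0, 0, 0, 128]  score +128 (running 160)
Board after move:
  0   0   0   0
  4   0   0   0
 64   0  64   0
 32  32   8 128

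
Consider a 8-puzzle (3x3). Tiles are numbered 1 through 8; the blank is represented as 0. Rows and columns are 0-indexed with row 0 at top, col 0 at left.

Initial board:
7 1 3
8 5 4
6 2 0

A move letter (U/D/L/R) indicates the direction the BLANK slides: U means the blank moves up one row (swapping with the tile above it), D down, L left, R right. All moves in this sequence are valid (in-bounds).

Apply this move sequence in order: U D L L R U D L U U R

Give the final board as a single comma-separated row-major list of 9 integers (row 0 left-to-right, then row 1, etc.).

After move 1 (U):
7 1 3
8 5 0
6 2 4

After move 2 (D):
7 1 3
8 5 4
6 2 0

After move 3 (L):
7 1 3
8 5 4
6 0 2

After move 4 (L):
7 1 3
8 5 4
0 6 2

After move 5 (R):
7 1 3
8 5 4
6 0 2

After move 6 (U):
7 1 3
8 0 4
6 5 2

After move 7 (D):
7 1 3
8 5 4
6 0 2

After move 8 (L):
7 1 3
8 5 4
0 6 2

After move 9 (U):
7 1 3
0 5 4
8 6 2

After move 10 (U):
0 1 3
7 5 4
8 6 2

After move 11 (R):
1 0 3
7 5 4
8 6 2

Answer: 1, 0, 3, 7, 5, 4, 8, 6, 2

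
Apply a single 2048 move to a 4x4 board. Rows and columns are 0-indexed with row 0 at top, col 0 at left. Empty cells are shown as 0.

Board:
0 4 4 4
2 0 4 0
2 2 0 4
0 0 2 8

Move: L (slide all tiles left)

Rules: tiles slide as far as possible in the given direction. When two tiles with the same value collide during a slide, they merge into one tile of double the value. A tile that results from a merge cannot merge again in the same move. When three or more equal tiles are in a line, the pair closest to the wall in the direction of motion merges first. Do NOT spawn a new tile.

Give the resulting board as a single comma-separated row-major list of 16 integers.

Slide left:
row 0: [0, 4, 4, 4] -> [8, 4, 0, 0]
row 1: [2, 0, 4, 0] -> [2, 4, 0, 0]
row 2: [2, 2, 0, 4] -> [4, 4, 0, 0]
row 3: [0, 0, 2, 8] -> [2, 8, 0, 0]

Answer: 8, 4, 0, 0, 2, 4, 0, 0, 4, 4, 0, 0, 2, 8, 0, 0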